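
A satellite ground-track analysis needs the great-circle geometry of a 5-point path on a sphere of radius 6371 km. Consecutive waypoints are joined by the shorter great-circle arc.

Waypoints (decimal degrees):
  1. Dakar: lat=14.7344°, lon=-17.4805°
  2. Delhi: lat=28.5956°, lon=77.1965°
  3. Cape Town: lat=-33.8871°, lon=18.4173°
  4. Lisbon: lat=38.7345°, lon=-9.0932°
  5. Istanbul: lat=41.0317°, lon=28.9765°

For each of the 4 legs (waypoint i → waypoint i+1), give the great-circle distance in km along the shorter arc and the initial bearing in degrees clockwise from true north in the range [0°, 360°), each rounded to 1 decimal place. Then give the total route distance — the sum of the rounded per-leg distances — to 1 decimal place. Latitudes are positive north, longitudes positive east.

Leg 1: φ1=0.2571638, φ2=0.4990874, Δφ=0.2419236, Δλ=1.6524254 rad; a=sin²(Δφ/2)+cosφ1·cosφ2·sin²(Δλ/2)=0.4737526809; c=2·atan2(√a, √(1-a))=1.518277549; dist=6371·c=9672.946 ≈ 9672.9 km; running total=9672.9 km
Leg 1 bearing: y=sinΔλ·cosφ2=0.87509610, x=cosφ1·sinφ2-sinφ1·cosφ2·cosΔλ=0.48109368; θ=atan2(y, x)=61.1997° ≈ 61.2°
Leg 2: φ1=0.4990874, φ2=-0.5914415, Δφ=-1.0905288, Δλ=-1.0258906 rad; a=sin²(Δφ/2)+cosφ1·cosφ2·sin²(Δλ/2)=0.4445282486; c=2·atan2(√a, √(1-a))=1.459623963; dist=6371·c=9299.264 ≈ 9299.3 km; running total=18972.2 km
Leg 2 bearing: y=sinΔλ·cosφ2=-0.70991408, x=cosφ1·sinφ2-sinφ1·cosφ2·cosΔλ=-0.69549518; θ=atan2(y, x)=-134.4122° <0 so +360° → 225.5878° ≈ 225.6°
Leg 3: φ1=-0.5914415, φ2=0.6760446, Δφ=1.2674860, Δλ=-0.4801488 rad; a=sin²(Δφ/2)+cosφ1·cosφ2·sin²(Δλ/2)=0.3872700769; c=2·atan2(√a, √(1-a))=1.343381317; dist=6371·c=8558.682 ≈ 8558.7 km; running total=27530.9 km
Leg 3 bearing: y=sinΔλ·cosφ2=-0.36031555, x=cosφ1·sinφ2-sinφ1·cosφ2·cosΔλ=0.90517433; θ=atan2(y, x)=-21.7056° <0 so +360° → 338.2944° ≈ 338.3°
Leg 4: φ1=0.6760446, φ2=0.7161383, Δφ=0.0400937, Δλ=0.6644416 rad; a=sin²(Δφ/2)+cosφ1·cosφ2·sin²(Δλ/2)=0.0629928504; c=2·atan2(√a, √(1-a))=0.507392834; dist=6371·c=3232.600 ≈ 3232.6 km; running total=30763.5 km
Leg 4 bearing: y=sinΔλ·cosφ2=0.46514485, x=cosφ1·sinφ2-sinφ1·cosφ2·cosΔλ=0.14049652; θ=atan2(y, x)=73.1931° ≈ 73.2°

Leg 1: dist=9672.9 km, bearing=61.2°
Leg 2: dist=9299.3 km, bearing=225.6°
Leg 3: dist=8558.7 km, bearing=338.3°
Leg 4: dist=3232.6 km, bearing=73.2°
Total: 30763.5 km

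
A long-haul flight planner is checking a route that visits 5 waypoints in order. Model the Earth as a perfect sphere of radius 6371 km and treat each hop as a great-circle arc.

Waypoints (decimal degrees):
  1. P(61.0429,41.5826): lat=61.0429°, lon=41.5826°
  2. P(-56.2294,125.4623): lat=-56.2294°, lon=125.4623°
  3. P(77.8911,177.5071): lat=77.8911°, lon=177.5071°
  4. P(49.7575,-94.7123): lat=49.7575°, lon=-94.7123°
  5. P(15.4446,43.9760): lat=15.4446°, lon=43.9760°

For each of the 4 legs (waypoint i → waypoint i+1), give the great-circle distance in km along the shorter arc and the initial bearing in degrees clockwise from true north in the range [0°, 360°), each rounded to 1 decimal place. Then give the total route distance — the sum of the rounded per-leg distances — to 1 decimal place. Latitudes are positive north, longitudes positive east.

Leg 1: dist=14935.6 km, bearing=129.4°
Leg 2: dist=15325.1 km, bearing=14.3°
Leg 3: dist=4589.3 km, bearing=78.1°
Leg 4: dist=11712.6 km, bearing=41.3°
Total: 46562.6 km

Leg 1: φ1=1.0653996, φ2=-0.9813882, Δφ=-2.0467878, Δλ=1.4639769 rad; a=sin²(Δφ/2)+cosφ1·cosφ2·sin²(Δλ/2)=0.8493266023; c=2·atan2(√a, √(1-a))=2.344309671; dist=6371·c=14935.597 ≈ 14935.6 km; running total=14935.6 km
Leg 1 bearing: y=sinΔλ·cosφ2=0.55270082, x=cosφ1·sinφ2-sinφ1·cosφ2·cosΔλ=-0.45431873; θ=atan2(y, x)=129.4201° ≈ 129.4°
Leg 2: φ1=-0.9813882, φ2=1.3594562, Δφ=2.3408443, Δλ=0.9083531 rad; a=sin²(Δφ/2)+cosφ1·cosφ2·sin²(Δλ/2)=0.8705286610; c=2·atan2(√a, √(1-a))=2.405440024; dist=6371·c=15325.058 ≈ 15325.1 km; running total=30260.7 km
Leg 2 bearing: y=sinΔλ·cosφ2=0.16540230, x=cosφ1·sinφ2-sinφ1·cosφ2·cosΔλ=0.65075043; θ=atan2(y, x)=14.2610° ≈ 14.3°
Leg 3: φ1=1.3594562, φ2=0.8684322, Δφ=-0.4910240, Δλ=-4.7511248 rad; a=sin²(Δφ/2)+cosφ1·cosφ2·sin²(Δλ/2)=0.1242091071; c=2·atan2(√a, √(1-a))=0.720339559; dist=6371·c=4589.283 ≈ 4589.3 km; running total=34850.0 km
Leg 3 bearing: y=sinΔλ·cosφ2=0.64553946, x=cosφ1·sinφ2-sinφ1·cosφ2·cosΔλ=0.13565996; θ=atan2(y, x)=78.1320° ≈ 78.1°
Leg 4: φ1=0.8684322, φ2=0.2695591, Δφ=-0.5988731, Δλ=2.4205675 rad; a=sin²(Δφ/2)+cosφ1·cosφ2·sin²(Δλ/2)=0.6322241355; c=2·atan2(√a, √(1-a))=1.838428108; dist=6371·c=11712.625 ≈ 11712.6 km; running total=46562.6 km
Leg 4 bearing: y=sinΔλ·cosφ2=0.63631581, x=cosφ1·sinφ2-sinφ1·cosφ2·cosΔλ=0.72468566; θ=atan2(y, x)=41.2850° ≈ 41.3°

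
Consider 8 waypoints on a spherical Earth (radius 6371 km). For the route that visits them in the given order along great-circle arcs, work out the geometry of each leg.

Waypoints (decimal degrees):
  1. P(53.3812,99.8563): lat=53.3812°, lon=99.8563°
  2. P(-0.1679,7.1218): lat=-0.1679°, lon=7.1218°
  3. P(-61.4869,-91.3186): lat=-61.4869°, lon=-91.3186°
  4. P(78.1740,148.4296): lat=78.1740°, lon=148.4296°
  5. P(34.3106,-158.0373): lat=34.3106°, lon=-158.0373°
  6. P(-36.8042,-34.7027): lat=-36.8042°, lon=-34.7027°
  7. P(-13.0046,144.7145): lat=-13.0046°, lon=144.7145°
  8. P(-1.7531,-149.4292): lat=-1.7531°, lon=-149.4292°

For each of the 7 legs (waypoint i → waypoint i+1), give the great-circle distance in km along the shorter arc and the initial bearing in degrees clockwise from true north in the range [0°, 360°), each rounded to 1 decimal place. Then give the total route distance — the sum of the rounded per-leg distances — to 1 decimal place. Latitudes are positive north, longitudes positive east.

Leg 1: φ1=0.9316777, φ2=-0.0029304, Δφ=-0.9346081, Δλ=-1.6185224 rad; a=sin²(Δφ/2)+cosφ1·cosφ2·sin²(Δλ/2)=0.5154045467; c=2·atan2(√a, √(1-a))=1.601610296; dist=6371·c=10203.859 ≈ 10203.9 km; running total=10203.9 km
Leg 1 bearing: y=sinΔλ·cosφ2=-0.99885704, x=cosφ1·sinφ2-sinφ1·cosφ2·cosΔλ=0.03654329; θ=atan2(y, x)=-87.9048° <0 so +360° → 272.0952° ≈ 272.1°
Leg 2: φ1=-0.0029304, φ2=-1.0731489, Δφ=-1.0702184, Δλ=-1.7181091 rad; a=sin²(Δφ/2)+cosφ1·cosφ2·sin²(Δλ/2)=0.5337459210; c=2·atan2(√a, √(1-a))=1.638339513; dist=6371·c=10437.861 ≈ 10437.9 km; running total=20641.8 km
Leg 2 bearing: y=sinΔλ·cosφ2=-0.47218944, x=cosφ1·sinφ2-sinφ1·cosφ2·cosΔλ=-0.87890955; θ=atan2(y, x)=-151.7533° <0 so +360° → 208.2467° ≈ 208.2°
Leg 3: φ1=-1.0731489, φ2=1.3643937, Δφ=2.4375425, Δλ=4.1843955 rad; a=sin²(Δφ/2)+cosφ1·cosφ2·sin²(Δλ/2)=0.9546719663; c=2·atan2(√a, √(1-a))=2.712500747; dist=6371·c=17281.342 ≈ 17281.3 km; running total=37923.1 km
Leg 3 bearing: y=sinΔλ·cosφ2=-0.17703140, x=cosφ1·sinφ2-sinφ1·cosφ2·cosΔλ=0.37650165; θ=atan2(y, x)=-25.1829° <0 so +360° → 334.8171° ≈ 334.8°
Leg 4: φ1=1.3643937, φ2=0.5988329, Δφ=-0.7655608, Δλ=-5.3488565 rad; a=sin²(Δφ/2)+cosφ1·cosφ2·sin²(Δλ/2)=0.1738364411; c=2·atan2(√a, √(1-a))=0.860145602; dist=6371·c=5479.988 ≈ 5480.0 km; running total=43403.1 km
Leg 4 bearing: y=sinΔλ·cosφ2=0.66426469, x=cosφ1·sinφ2-sinφ1·cosφ2·cosΔλ=-0.36499555; θ=atan2(y, x)=118.7876° ≈ 118.8°
Leg 5: φ1=0.5988329, φ2=-0.6423545, Δφ=-1.2411874, Δλ=2.1525949 rad; a=sin²(Δφ/2)+cosφ1·cosφ2·sin²(Δλ/2)=0.8505635921; c=2·atan2(√a, √(1-a))=2.347773420; dist=6371·c=14957.664 ≈ 14957.7 km; running total=58360.8 km
Leg 5 bearing: y=sinΔλ·cosφ2=0.66895488, x=cosφ1·sinφ2-sinφ1·cosφ2·cosΔλ=-0.24681984; θ=atan2(y, x)=110.2522° ≈ 110.3°
Leg 6: φ1=-0.6423545, φ2=-0.2269731, Δφ=0.4153814, Δλ=3.1314209 rad; a=sin²(Δφ/2)+cosφ1·cosφ2·sin²(Δλ/2)=0.8226500053; c=2·atan2(√a, √(1-a))=2.272212265; dist=6371·c=14476.264 ≈ 14476.3 km; running total=72837.1 km
Leg 6 bearing: y=sinΔλ·cosφ2=0.00991072, x=cosφ1·sinφ2-sinφ1·cosφ2·cosΔλ=-0.76386496; θ=atan2(y, x)=179.2567° ≈ 179.3°
Leg 7: φ1=-0.2269731, φ2=-0.0305974, Δφ=0.1963757, Δλ=-5.1337760 rad; a=sin²(Δφ/2)+cosφ1·cosφ2·sin²(Δλ/2)=0.2973832276; c=2·atan2(√a, √(1-a))=1.153562051; dist=6371·c=7349.344 ≈ 7349.3 km; running total=80186.4 km
Leg 7 bearing: y=sinΔλ·cosφ2=0.91209536, x=cosφ1·sinφ2-sinφ1·cosφ2·cosΔλ=0.06219192; θ=atan2(y, x)=86.0993° ≈ 86.1°

Leg 1: dist=10203.9 km, bearing=272.1°
Leg 2: dist=10437.9 km, bearing=208.2°
Leg 3: dist=17281.3 km, bearing=334.8°
Leg 4: dist=5480.0 km, bearing=118.8°
Leg 5: dist=14957.7 km, bearing=110.3°
Leg 6: dist=14476.3 km, bearing=179.3°
Leg 7: dist=7349.3 km, bearing=86.1°
Total: 80186.4 km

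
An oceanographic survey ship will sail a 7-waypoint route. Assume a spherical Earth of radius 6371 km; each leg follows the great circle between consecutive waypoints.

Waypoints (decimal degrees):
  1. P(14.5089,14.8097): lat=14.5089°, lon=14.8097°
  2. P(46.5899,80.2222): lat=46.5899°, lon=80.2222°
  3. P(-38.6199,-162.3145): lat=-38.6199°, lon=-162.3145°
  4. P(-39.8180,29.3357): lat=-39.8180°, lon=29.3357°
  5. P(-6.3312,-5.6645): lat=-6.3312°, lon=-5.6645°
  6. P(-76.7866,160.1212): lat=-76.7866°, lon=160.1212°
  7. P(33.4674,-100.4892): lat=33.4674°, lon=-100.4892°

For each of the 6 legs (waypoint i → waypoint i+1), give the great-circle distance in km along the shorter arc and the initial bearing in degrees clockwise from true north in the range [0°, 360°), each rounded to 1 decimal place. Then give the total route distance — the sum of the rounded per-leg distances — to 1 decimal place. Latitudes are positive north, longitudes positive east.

Leg 1: dist=6970.7 km, bearing=44.7°
Leg 2: dist=14956.8 km, bearing=103.6°
Leg 3: dist=11212.9 km, bearing=189.1°
Leg 4: dist=5103.5 km, bearing=307.4°
Leg 5: dist=10728.2 km, bearing=176.8°
Leg 6: dist=13855.9 km, bearing=90.4°
Total: 62828.0 km

Leg 1: φ1=0.2532281, φ2=0.8131472, Δφ=0.5599191, Δλ=1.1416635 rad; a=sin²(Δφ/2)+cosφ1·cosφ2·sin²(Δλ/2)=0.2705909637; c=2·atan2(√a, √(1-a))=1.094131791; dist=6371·c=6970.714 ≈ 6970.7 km; running total=6970.7 km
Leg 1 bearing: y=sinΔλ·cosφ2=0.62490362, x=cosφ1·sinφ2-sinφ1·cosφ2·cosΔλ=0.63164978; θ=atan2(y, x)=44.6924° ≈ 44.7°
Leg 2: φ1=0.8131472, φ2=-0.6740444, Δφ=-1.4871916, Δλ=-4.2330640 rad; a=sin²(Δφ/2)+cosφ1·cosφ2·sin²(Δλ/2)=0.8505177753; c=2·atan2(√a, √(1-a))=2.347644917; dist=6371·c=14956.846 ≈ 14956.8 km; running total=21927.5 km
Leg 2 bearing: y=sinΔλ·cosφ2=0.69325582, x=cosφ1·sinφ2-sinφ1·cosφ2·cosΔλ=-0.16716914; θ=atan2(y, x)=103.5573° ≈ 103.6°
Leg 3: φ1=-0.6740444, φ2=-0.6949552, Δφ=-0.0209108, Δλ=3.3449270 rad; a=sin²(Δφ/2)+cosφ1·cosφ2·sin²(Δλ/2)=0.5940334752; c=2·atan2(√a, √(1-a))=1.759989932; dist=6371·c=11212.896 ≈ 11212.9 km; running total=33140.4 km
Leg 3 bearing: y=sinΔλ·cosφ2=-0.15510357, x=cosφ1·sinφ2-sinφ1·cosφ2·cosΔλ=-0.96983179; θ=atan2(y, x)=-170.9137° <0 so +360° → 189.0863° ≈ 189.1°
Leg 4: φ1=-0.6949552, φ2=-0.1105003, Δφ=0.5844549, Δλ=-0.6108687 rad; a=sin²(Δφ/2)+cosφ1·cosφ2·sin²(Δλ/2)=0.1520237601; c=2·atan2(√a, √(1-a))=0.801050866; dist=6371·c=5103.495 ≈ 5103.5 km; running total=38243.9 km
Leg 4 bearing: y=sinΔλ·cosφ2=-0.57008107, x=cosφ1·sinφ2-sinφ1·cosφ2·cosΔλ=0.43664370; θ=atan2(y, x)=-52.5503° <0 so +360° → 307.4497° ≈ 307.4°
Leg 5: φ1=-0.1105003, φ2=-1.3401790, Δφ=-1.2296787, Δλ=2.8935063 rad; a=sin²(Δφ/2)+cosφ1·cosφ2·sin²(Δλ/2)=0.5564364782; c=2·atan2(√a, √(1-a))=1.683910340; dist=6371·c=10728.193 ≈ 10728.2 km; running total=48972.1 km
Leg 5 bearing: y=sinΔλ·cosφ2=0.05612731, x=cosφ1·sinφ2-sinφ1·cosφ2·cosΔλ=-0.99202289; θ=atan2(y, x)=176.7617° ≈ 176.8°
Leg 6: φ1=-1.3401790, φ2=0.5841163, Δφ=1.9242953, Δλ=-4.5485095 rad; a=sin²(Δφ/2)+cosφ1·cosφ2·sin²(Δλ/2)=0.7839858006; c=2·atan2(√a, √(1-a))=2.174835584; dist=6371·c=13855.878 ≈ 13855.9 km; running total=62828.0 km
Leg 6 bearing: y=sinΔλ·cosφ2=0.82302294, x=cosφ1·sinφ2-sinφ1·cosφ2·cosΔλ=-0.00644149; θ=atan2(y, x)=90.4484° ≈ 90.4°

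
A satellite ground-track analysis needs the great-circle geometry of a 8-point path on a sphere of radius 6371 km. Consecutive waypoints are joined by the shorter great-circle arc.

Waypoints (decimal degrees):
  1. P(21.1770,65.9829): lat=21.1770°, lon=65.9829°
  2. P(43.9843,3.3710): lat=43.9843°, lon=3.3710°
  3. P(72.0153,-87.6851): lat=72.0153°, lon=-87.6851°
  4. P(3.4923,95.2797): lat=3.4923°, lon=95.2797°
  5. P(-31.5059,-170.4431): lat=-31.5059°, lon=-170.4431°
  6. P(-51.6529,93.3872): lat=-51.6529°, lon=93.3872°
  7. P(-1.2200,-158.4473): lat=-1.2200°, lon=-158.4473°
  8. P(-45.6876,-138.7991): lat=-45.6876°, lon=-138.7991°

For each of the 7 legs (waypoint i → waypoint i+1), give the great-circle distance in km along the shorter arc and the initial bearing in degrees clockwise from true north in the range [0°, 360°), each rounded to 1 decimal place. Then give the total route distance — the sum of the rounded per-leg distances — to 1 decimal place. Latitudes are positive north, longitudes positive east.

Leg 1: φ1=0.3696084, φ2=0.7676709, Δφ=0.3980625, Δλ=-1.0927838 rad; a=sin²(Δφ/2)+cosφ1·cosφ2·sin²(Δλ/2)=0.2202416074; c=2·atan2(√a, √(1-a))=0.976993658; dist=6371·c=6224.427 ≈ 6224.4 km; running total=6224.4 km
Leg 1 bearing: y=sinΔλ·cosφ2=-0.63887867, x=cosφ1·sinφ2-sinφ1·cosφ2·cosΔλ=0.52799149; θ=atan2(y, x)=-50.4285° <0 so +360° → 309.5715° ≈ 309.6°
Leg 2: φ1=0.7676709, φ2=1.2569041, Δφ=0.4892332, Δλ=-1.5892287 rad; a=sin²(Δφ/2)+cosφ1·cosφ2·sin²(Δλ/2)=0.1717828153; c=2·atan2(√a, √(1-a))=0.854713895; dist=6371·c=5445.382 ≈ 5445.4 km; running total=11669.8 km
Leg 2 bearing: y=sinΔλ·cosφ2=-0.30871057, x=cosφ1·sinφ2-sinφ1·cosφ2·cosΔλ=0.68832529; θ=atan2(y, x)=-24.1560° <0 so +360° → 335.8440° ≈ 335.8°
Leg 3: φ1=1.2569041, φ2=0.0609521, Δφ=-1.1959520, Δλ=3.1933382 rad; a=sin²(Δφ/2)+cosφ1·cosφ2·sin²(Δλ/2)=0.6249195349; c=2·atan2(√a, √(1-a))=1.823310378; dist=6371·c=11616.310 ≈ 11616.3 km; running total=23286.1 km
Leg 3 bearing: y=sinΔλ·cosφ2=-0.05162638, x=cosφ1·sinφ2-sinφ1·cosφ2·cosΔλ=0.96691011; θ=atan2(y, x)=-3.0563° <0 so +360° → 356.9437° ≈ 356.9°
Leg 4: φ1=0.0609521, φ2=-0.5498817, Δφ=-0.6108338, Δλ=-4.6377378 rad; a=sin²(Δφ/2)+cosφ1·cosφ2·sin²(Δλ/2)=0.5476512337; c=2·atan2(√a, √(1-a))=1.666243652; dist=6371·c=10615.638 ≈ 10615.6 km; running total=33901.7 km
Leg 4 bearing: y=sinΔλ·cosφ2=0.85021181, x=cosφ1·sinφ2-sinφ1·cosφ2·cosΔλ=-0.51774252; θ=atan2(y, x)=121.3396° ≈ 121.3°
Leg 5: φ1=-0.5498817, φ2=-0.9015132, Δφ=-0.3516315, Δλ=4.6047074 rad; a=sin²(Δφ/2)+cosφ1·cosφ2·sin²(Δλ/2)=0.3235013669; c=2·atan2(√a, √(1-a))=1.210023658; dist=6371·c=7709.061 ≈ 7709.1 km; running total=41610.8 km
Leg 5 bearing: y=sinΔλ·cosφ2=-0.61683041, x=cosφ1·sinφ2-sinφ1·cosφ2·cosΔλ=-0.70350065; θ=atan2(y, x)=-138.7557° <0 so +360° → 221.2443° ≈ 221.2°
Leg 6: φ1=-0.9015132, φ2=-0.0212930, Δφ=0.8802202, Δλ=-4.3953412 rad; a=sin²(Δφ/2)+cosφ1·cosφ2·sin²(Δλ/2)=0.5883415744; c=2·atan2(√a, √(1-a))=1.748411885; dist=6371·c=11139.132 ≈ 11139.1 km; running total=52749.9 km
Leg 6 bearing: y=sinΔλ·cosφ2=0.94994456, x=cosφ1·sinφ2-sinφ1·cosφ2·cosΔλ=-0.25765947; θ=atan2(y, x)=105.1756° ≈ 105.2°
Leg 7: φ1=-0.0212930, φ2=-0.7973990, Δφ=-0.7761060, Δλ=0.3429258 rad; a=sin²(Δφ/2)+cosφ1·cosφ2·sin²(Δλ/2)=0.1635091961; c=2·atan2(√a, √(1-a))=0.832563838; dist=6371·c=5304.264 ≈ 5304.3 km; running total=58054.2 km
Leg 7 bearing: y=sinΔλ·cosφ2=0.23488999, x=cosφ1·sinφ2-sinφ1·cosφ2·cosΔλ=-0.70137183; θ=atan2(y, x)=161.4843° ≈ 161.5°

Leg 1: dist=6224.4 km, bearing=309.6°
Leg 2: dist=5445.4 km, bearing=335.8°
Leg 3: dist=11616.3 km, bearing=356.9°
Leg 4: dist=10615.6 km, bearing=121.3°
Leg 5: dist=7709.1 km, bearing=221.2°
Leg 6: dist=11139.1 km, bearing=105.2°
Leg 7: dist=5304.3 km, bearing=161.5°
Total: 58054.2 km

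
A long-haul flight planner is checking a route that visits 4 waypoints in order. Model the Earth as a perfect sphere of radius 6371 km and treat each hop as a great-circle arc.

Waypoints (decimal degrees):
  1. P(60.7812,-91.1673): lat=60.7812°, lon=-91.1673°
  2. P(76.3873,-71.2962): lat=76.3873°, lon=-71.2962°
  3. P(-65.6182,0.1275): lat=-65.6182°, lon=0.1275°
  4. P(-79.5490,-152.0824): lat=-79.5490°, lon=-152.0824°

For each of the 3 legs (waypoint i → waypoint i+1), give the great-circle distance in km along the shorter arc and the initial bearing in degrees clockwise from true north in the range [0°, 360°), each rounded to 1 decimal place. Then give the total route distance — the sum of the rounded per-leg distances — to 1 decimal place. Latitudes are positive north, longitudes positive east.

Leg 1: φ1=1.0608321, φ2=1.3332099, Δφ=0.2723778, Δλ=0.3468161 rad; a=sin²(Δφ/2)+cosφ1·cosφ2·sin²(Δλ/2)=0.0218532935; c=2·atan2(√a, √(1-a))=0.296744767; dist=6371·c=1890.561 ≈ 1890.6 km; running total=1890.6 km
Leg 1 bearing: y=sinΔλ·cosφ2=0.07999926, x=cosφ1·sinφ2-sinφ1·cosφ2·cosΔλ=0.28125260; θ=atan2(y, x)=15.8778° ≈ 15.9°
Leg 2: φ1=1.3332099, φ2=-1.1452536, Δφ=-2.4784635, Δλ=1.2465787 rad; a=sin²(Δφ/2)+cosφ1·cosφ2·sin²(Δλ/2)=0.9271386408; c=2·atan2(√a, √(1-a))=2.594955243; dist=6371·c=16532.460 ≈ 16532.5 km; running total=18423.1 km
Leg 2 bearing: y=sinΔλ·cosφ2=0.39130757, x=cosφ1·sinφ2-sinφ1·cosφ2·cosΔλ=-0.34218228; θ=atan2(y, x)=131.1684° ≈ 131.2°
Leg 3: φ1=-1.1452536, φ2=-1.3883920, Δφ=-0.2431383, Δλ=-2.6565639 rad; a=sin²(Δφ/2)+cosφ1·cosφ2·sin²(Δλ/2)=0.0852704090; c=2·atan2(√a, √(1-a))=0.592657563; dist=6371·c=3775.821 ≈ 3775.8 km; running total=22198.9 km
Leg 3 bearing: y=sinΔλ·cosφ2=-0.08457228, x=cosφ1·sinφ2-sinφ1·cosφ2·cosΔλ=-0.55212770; θ=atan2(y, x)=-171.2914° <0 so +360° → 188.7086° ≈ 188.7°

Leg 1: dist=1890.6 km, bearing=15.9°
Leg 2: dist=16532.5 km, bearing=131.2°
Leg 3: dist=3775.8 km, bearing=188.7°
Total: 22198.9 km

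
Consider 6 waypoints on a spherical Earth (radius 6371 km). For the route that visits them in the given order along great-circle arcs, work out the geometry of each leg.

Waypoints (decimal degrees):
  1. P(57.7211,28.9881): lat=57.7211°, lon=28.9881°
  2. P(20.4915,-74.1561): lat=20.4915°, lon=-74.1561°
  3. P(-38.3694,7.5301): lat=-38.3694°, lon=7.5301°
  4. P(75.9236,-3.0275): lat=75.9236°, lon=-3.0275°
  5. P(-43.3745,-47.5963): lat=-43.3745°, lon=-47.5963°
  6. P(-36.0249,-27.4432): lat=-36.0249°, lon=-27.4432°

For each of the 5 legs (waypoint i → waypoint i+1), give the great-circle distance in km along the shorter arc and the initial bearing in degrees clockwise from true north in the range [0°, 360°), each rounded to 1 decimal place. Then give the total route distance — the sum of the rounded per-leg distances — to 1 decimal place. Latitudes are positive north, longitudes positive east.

Leg 1: dist=8840.2 km, bearing=291.9°
Leg 2: dist=10716.9 km, bearing=128.7°
Leg 3: dist=12731.4 km, bearing=357.2°
Leg 4: dist=13643.3 km, bearing=217.3°
Leg 5: dist=1901.5 km, bearing=71.4°
Total: 47833.3 km

Leg 1: φ1=1.0074232, φ2=0.3576441, Δφ=-0.6497791, Δλ=-1.8002059 rad; a=sin²(Δφ/2)+cosφ1·cosφ2·sin²(Δλ/2)=0.4088948050; c=2·atan2(√a, √(1-a))=1.387562319; dist=6371·c=8840.160 ≈ 8840.2 km; running total=8840.2 km
Leg 1 bearing: y=sinΔλ·cosφ2=-0.91218274, x=cosφ1·sinφ2-sinφ1·cosφ2·cosΔλ=0.36704499; θ=atan2(y, x)=-68.0811° <0 so +360° → 291.9189° ≈ 291.9°
Leg 2: φ1=0.3576441, φ2=-0.6696724, Δφ=-1.0273165, Δλ=1.4256931 rad; a=sin²(Δφ/2)+cosφ1·cosφ2·sin²(Δλ/2)=0.5555526238; c=2·atan2(√a, √(1-a))=1.682131441; dist=6371·c=10716.859 ≈ 10716.9 km; running total=19557.1 km
Leg 2 bearing: y=sinΔλ·cosφ2=0.77578576, x=cosφ1·sinφ2-sinφ1·cosφ2·cosΔλ=-0.62113773; θ=atan2(y, x)=128.6827° ≈ 128.7°
Leg 3: φ1=-0.6696724, φ2=1.3251168, Δφ=1.9947892, Δλ=-0.1842649 rad; a=sin²(Δφ/2)+cosφ1·cosφ2·sin²(Δλ/2)=0.7073155541; c=2·atan2(√a, √(1-a))=1.998333712; dist=6371·c=12731.384 ≈ 12731.4 km; running total=32288.5 km
Leg 3 bearing: y=sinΔλ·cosφ2=-0.04456290, x=cosφ1·sinφ2-sinφ1·cosφ2·cosΔλ=0.90889779; θ=atan2(y, x)=-2.8069° <0 so +360° → 357.1931° ≈ 357.2°
Leg 4: φ1=1.3251168, φ2=-0.7570278, Δφ=-2.0821446, Δλ=-0.7778723 rad; a=sin²(Δφ/2)+cosφ1·cosφ2·sin²(Δλ/2)=0.7700982311; c=2·atan2(√a, √(1-a))=2.141466875; dist=6371·c=13643.285 ≈ 13643.3 km; running total=45931.8 km
Leg 4 bearing: y=sinΔλ·cosφ2=-0.51009938, x=cosφ1·sinφ2-sinφ1·cosφ2·cosΔλ=-0.66931787; θ=atan2(y, x)=-142.6883° <0 so +360° → 217.3117° ≈ 217.3°
Leg 5: φ1=-0.7570278, φ2=-0.6287531, Δφ=0.1282747, Δλ=0.3517379 rad; a=sin²(Δφ/2)+cosφ1·cosφ2·sin²(Δλ/2)=0.0221041168; c=2·atan2(√a, √(1-a))=0.298455548; dist=6371·c=1901.460 ≈ 1901.5 km; running total=47833.3 km
Leg 5 bearing: y=sinΔλ·cosφ2=0.27864249, x=cosφ1·sinφ2-sinφ1·cosφ2·cosΔλ=0.09391733; θ=atan2(y, x)=71.3734° ≈ 71.4°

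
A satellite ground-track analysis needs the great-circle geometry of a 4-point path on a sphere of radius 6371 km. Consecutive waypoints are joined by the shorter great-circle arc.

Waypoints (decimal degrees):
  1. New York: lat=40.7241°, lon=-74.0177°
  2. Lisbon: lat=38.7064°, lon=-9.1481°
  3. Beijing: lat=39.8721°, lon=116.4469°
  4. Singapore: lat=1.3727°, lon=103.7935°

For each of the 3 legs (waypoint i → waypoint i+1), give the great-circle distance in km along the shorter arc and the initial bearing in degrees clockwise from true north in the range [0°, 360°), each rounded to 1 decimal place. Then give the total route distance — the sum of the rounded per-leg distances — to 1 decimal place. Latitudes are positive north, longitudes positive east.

Leg 1: dist=5422.6 km, bearing=70.0°
Leg 2: dist=9674.3 km, bearing=38.7°
Leg 3: dist=4468.2 km, bearing=199.8°
Total: 19565.1 km

Leg 1: φ1=0.7107696, φ2=0.6755541, Δφ=-0.0352155, Δλ=1.1321881 rad; a=sin²(Δφ/2)+cosφ1·cosφ2·sin²(Δλ/2)=0.1704333347; c=2·atan2(√a, √(1-a))=0.851130595; dist=6371·c=5422.553 ≈ 5422.6 km; running total=5422.6 km
Leg 1 bearing: y=sinΔλ·cosφ2=0.70649444, x=cosφ1·sinφ2-sinφ1·cosφ2·cosΔλ=0.25769916; θ=atan2(y, x)=69.9602° ≈ 70.0°
Leg 2: φ1=0.6755541, φ2=0.6958994, Δφ=0.0203453, Δλ=2.1920463 rad; a=sin²(Δφ/2)+cosφ1·cosφ2·sin²(Δλ/2)=0.4738561566; c=2·atan2(√a, √(1-a))=1.518484785; dist=6371·c=9674.267 ≈ 9674.3 km; running total=15096.9 km
Leg 2 bearing: y=sinΔλ·cosφ2=0.62407545, x=cosφ1·sinφ2-sinφ1·cosφ2·cosΔλ=0.77961261; θ=atan2(y, x)=38.6771° ≈ 38.7°
Leg 3: φ1=0.6958994, φ2=0.0239581, Δφ=-0.6719413, Δλ=-0.2208435 rad; a=sin²(Δφ/2)+cosφ1·cosφ2·sin²(Δλ/2)=0.1180098390; c=2·atan2(√a, √(1-a))=0.701336787; dist=6371·c=4468.217 ≈ 4468.2 km; running total=19565.1 km
Leg 3 bearing: y=sinΔλ·cosφ2=-0.21898984, x=cosφ1·sinφ2-sinφ1·cosφ2·cosΔλ=-0.60694111; θ=atan2(y, x)=-160.1601° <0 so +360° → 199.8399° ≈ 199.8°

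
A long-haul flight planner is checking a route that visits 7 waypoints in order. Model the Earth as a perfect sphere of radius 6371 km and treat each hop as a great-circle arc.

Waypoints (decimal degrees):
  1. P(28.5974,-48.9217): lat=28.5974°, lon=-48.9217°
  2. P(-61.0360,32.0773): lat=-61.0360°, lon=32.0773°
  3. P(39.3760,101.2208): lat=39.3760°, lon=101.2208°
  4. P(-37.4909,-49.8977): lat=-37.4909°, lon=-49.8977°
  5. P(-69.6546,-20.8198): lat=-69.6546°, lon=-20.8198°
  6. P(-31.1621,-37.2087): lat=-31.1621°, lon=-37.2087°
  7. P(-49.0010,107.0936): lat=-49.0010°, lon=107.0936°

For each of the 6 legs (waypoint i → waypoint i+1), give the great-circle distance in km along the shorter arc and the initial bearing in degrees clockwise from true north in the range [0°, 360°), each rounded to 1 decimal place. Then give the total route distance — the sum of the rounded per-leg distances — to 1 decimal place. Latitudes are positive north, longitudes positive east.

Leg 1: dist=12301.0 km, bearing=149.3°
Leg 2: dist=12781.6 km, bearing=52.8°
Leg 3: dist=17501.5 km, bearing=265.6°
Leg 4: dist=3973.2 km, bearing=163.2°
Leg 5: dist=4402.4 km, bearing=337.7°
Leg 6: dist=10424.3 km, bearing=157.4°
Total: 61384.0 km

Leg 1: φ1=0.4991188, φ2=-1.0652792, Δφ=-1.5643979, Δλ=1.4136992 rad; a=sin²(Δφ/2)+cosφ1·cosφ2·sin²(Δλ/2)=0.6761318375; c=2·atan2(√a, √(1-a))=1.930785045; dist=6371·c=12301.032 ≈ 12301.0 km; running total=12301.0 km
Leg 1 bearing: y=sinΔλ·cosφ2=0.47829662, x=cosφ1·sinφ2-sinφ1·cosφ2·cosΔλ=-0.80445177; θ=atan2(y, x)=149.2659° ≈ 149.3°
Leg 2: φ1=-1.0652792, φ2=0.6872408, Δφ=1.7525200, Δλ=1.2067817 rad; a=sin²(Δφ/2)+cosφ1·cosφ2·sin²(Δλ/2)=0.7108923304; c=2·atan2(√a, √(1-a))=2.006209060; dist=6371·c=12781.558 ≈ 12781.6 km; running total=25082.6 km
Leg 2 bearing: y=sinΔλ·cosφ2=0.72234863, x=cosφ1·sinφ2-sinφ1·cosφ2·cosΔλ=0.54800561; θ=atan2(y, x)=52.8144° ≈ 52.8°
Leg 3: φ1=0.6872408, φ2=-0.6543396, Δφ=-1.3415805, Δλ=-2.6375154 rad; a=sin²(Δφ/2)+cosφ1·cosφ2·sin²(Δλ/2)=0.9615861746; c=2·atan2(√a, √(1-a))=2.747049716; dist=6371·c=17501.454 ≈ 17501.5 km; running total=42584.1 km
Leg 3 bearing: y=sinΔλ·cosφ2=-0.38323611, x=cosφ1·sinφ2-sinφ1·cosφ2·cosΔλ=-0.02971364; θ=atan2(y, x)=-94.4335° <0 so +360° → 265.5665° ≈ 265.6°
Leg 4: φ1=-0.6543396, φ2=-1.2157021, Δφ=-0.5613625, Δλ=0.5075051 rad; a=sin²(Δφ/2)+cosφ1·cosφ2·sin²(Δλ/2)=0.0941197887; c=2·atan2(√a, √(1-a))=0.623636025; dist=6371·c=3973.185 ≈ 3973.2 km; running total=46557.3 km
Leg 4 bearing: y=sinΔλ·cosφ2=0.16897127, x=cosφ1·sinφ2-sinφ1·cosφ2·cosΔλ=-0.55901138; θ=atan2(y, x)=163.1816° ≈ 163.2°
Leg 5: φ1=-1.2157021, φ2=-0.5438812, Δφ=0.6718209, Δλ=-0.2860403 rad; a=sin²(Δφ/2)+cosφ1·cosφ2·sin²(Δλ/2)=0.1146993177; c=2·atan2(√a, √(1-a))=0.691012125; dist=6371·c=4402.438 ≈ 4402.4 km; running total=50959.7 km
Leg 5 bearing: y=sinΔλ·cosφ2=-0.24144245, x=cosφ1·sinφ2-sinφ1·cosφ2·cosΔλ=0.58981275; θ=atan2(y, x)=-22.2620° <0 so +360° → 337.7380° ≈ 337.7°
Leg 6: φ1=-0.5438812, φ2=-0.8552288, Δφ=-0.3113475, Δλ=2.5185503 rad; a=sin²(Δφ/2)+cosφ1·cosφ2·sin²(Δλ/2)=0.5326820778; c=2·atan2(√a, √(1-a))=1.636207116; dist=6371·c=10424.276 ≈ 10424.3 km; running total=61384.0 km
Leg 6 bearing: y=sinΔλ·cosφ2=0.38280841, x=cosφ1·sinφ2-sinφ1·cosφ2·cosΔλ=-0.92151248; θ=atan2(y, x)=157.4414° ≈ 157.4°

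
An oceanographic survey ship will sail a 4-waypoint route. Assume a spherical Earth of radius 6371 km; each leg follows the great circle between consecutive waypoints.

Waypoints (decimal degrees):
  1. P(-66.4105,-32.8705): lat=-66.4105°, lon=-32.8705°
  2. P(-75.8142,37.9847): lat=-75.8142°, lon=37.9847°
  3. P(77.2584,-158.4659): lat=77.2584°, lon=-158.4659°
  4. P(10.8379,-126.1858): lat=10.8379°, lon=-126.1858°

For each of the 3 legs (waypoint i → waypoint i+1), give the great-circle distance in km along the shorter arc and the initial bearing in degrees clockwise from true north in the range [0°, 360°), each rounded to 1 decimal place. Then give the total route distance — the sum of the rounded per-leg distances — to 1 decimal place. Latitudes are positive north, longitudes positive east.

Leg 1: φ1=-1.1590819, φ2=-1.3232074, Δφ=-0.1641255, Δλ=1.2366565 rad; a=sin²(Δφ/2)+cosφ1·cosφ2·sin²(Δλ/2)=0.0396732508; c=2·atan2(√a, √(1-a))=0.401045129; dist=6371·c=2555.059 ≈ 2555.1 km; running total=2555.1 km
Leg 1 bearing: y=sinΔλ·cosφ2=0.23151313, x=cosφ1·sinφ2-sinφ1·cosφ2·cosΔλ=-0.31432277; θ=atan2(y, x)=143.6267° ≈ 143.6°
Leg 2: φ1=-1.3232074, φ2=1.3484135, Δφ=2.6716209, Δλ=-3.4287098 rad; a=sin²(Δφ/2)+cosφ1·cosφ2·sin²(Δλ/2)=0.9987348706; c=2·atan2(√a, √(1-a))=3.070440330; dist=6371·c=19561.775 ≈ 19561.8 km; running total=22116.9 km
Leg 2 bearing: y=sinΔλ·cosφ2=0.06245849, x=cosφ1·sinφ2-sinφ1·cosφ2·cosΔλ=0.03395662; θ=atan2(y, x)=61.4685° ≈ 61.5°
Leg 3: φ1=1.3484135, φ2=0.1891570, Δφ=-1.1592564, Δλ=0.5633940 rad; a=sin²(Δφ/2)+cosφ1·cosφ2·sin²(Δλ/2)=0.3167290585; c=2·atan2(√a, √(1-a))=1.195506841; dist=6371·c=7616.574 ≈ 7616.6 km; running total=29733.5 km
Leg 3 bearing: y=sinΔλ·cosφ2=0.52453278, x=cosφ1·sinφ2-sinφ1·cosφ2·cosΔλ=-0.76844805; θ=atan2(y, x)=145.6831° ≈ 145.7°

Leg 1: dist=2555.1 km, bearing=143.6°
Leg 2: dist=19561.8 km, bearing=61.5°
Leg 3: dist=7616.6 km, bearing=145.7°
Total: 29733.5 km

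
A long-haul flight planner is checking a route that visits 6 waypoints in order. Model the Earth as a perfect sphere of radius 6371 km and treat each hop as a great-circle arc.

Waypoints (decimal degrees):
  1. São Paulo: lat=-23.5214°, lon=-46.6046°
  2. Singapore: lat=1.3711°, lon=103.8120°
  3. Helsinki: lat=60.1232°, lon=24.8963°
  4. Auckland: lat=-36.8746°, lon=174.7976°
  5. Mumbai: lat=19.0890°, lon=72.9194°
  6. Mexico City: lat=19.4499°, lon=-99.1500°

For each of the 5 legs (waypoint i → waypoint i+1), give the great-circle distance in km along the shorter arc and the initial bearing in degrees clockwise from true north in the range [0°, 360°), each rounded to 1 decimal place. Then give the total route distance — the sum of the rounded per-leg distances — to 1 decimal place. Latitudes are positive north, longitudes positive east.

Leg 1: φ1=-0.4105259, φ2=0.0239302, Δφ=0.4344561, Δλ=2.6252649 rad; a=sin²(Δφ/2)+cosφ1·cosφ2·sin²(Δλ/2)=0.9033509239; c=2·atan2(√a, √(1-a))=2.509345969; dist=6371·c=15987.043 ≈ 15987.0 km; running total=15987.0 km
Leg 1 bearing: y=sinΔλ·cosφ2=0.49354858, x=cosφ1·sinφ2-sinφ1·cosφ2·cosΔλ=-0.32502604; θ=atan2(y, x)=123.3669° ≈ 123.4°
Leg 2: φ1=0.0239302, φ2=1.0493478, Δφ=1.0254176, Δλ=-1.3773388 rad; a=sin²(Δφ/2)+cosφ1·cosφ2·sin²(Δλ/2)=0.4417556229; c=2·atan2(√a, √(1-a))=1.454042499; dist=6371·c=9263.705 ≈ 9263.7 km; running total=25250.7 km
Leg 2 bearing: y=sinΔλ·cosφ2=-0.48884413, x=cosφ1·sinφ2-sinφ1·cosφ2·cosΔλ=0.86455872; θ=atan2(y, x)=-29.4850° <0 so +360° → 330.5150° ≈ 330.5°
Leg 3: φ1=1.0493478, φ2=-0.6435832, Δφ=-1.6929310, Δλ=2.6162712 rad; a=sin²(Δφ/2)+cosφ1·cosφ2·sin²(Δλ/2)=0.9325351394; c=2·atan2(√a, √(1-a))=2.616086777; dist=6371·c=16667.089 ≈ 16667.1 km; running total=41917.8 km
Leg 3 bearing: y=sinΔλ·cosφ2=0.40116819, x=cosφ1·sinφ2-sinφ1·cosφ2·cosΔλ=0.30119345; θ=atan2(y, x)=53.1011° ≈ 53.1°
Leg 4: φ1=-0.6435832, φ2=0.3331659, Δφ=0.9767491, Δλ=-1.7781100 rad; a=sin²(Δφ/2)+cosφ1·cosφ2·sin²(Δλ/2)=0.6759222989; c=2·atan2(√a, √(1-a))=1.930337304; dist=6371·c=12298.179 ≈ 12298.2 km; running total=54216.0 km
Leg 4 bearing: y=sinΔλ·cosφ2=-0.92477653, x=cosφ1·sinφ2-sinφ1·cosφ2·cosΔλ=0.14489219; θ=atan2(y, x)=-81.0954° <0 so +360° → 278.9046° ≈ 278.9°
Leg 5: φ1=0.3331659, φ2=0.3394648, Δφ=0.0062989, Δλ=-3.0031776 rad; a=sin²(Δφ/2)+cosφ1·cosφ2·sin²(Δλ/2)=0.8868314706; c=2·atan2(√a, √(1-a))=2.455398429; dist=6371·c=15643.343 ≈ 15643.3 km; running total=69859.3 km
Leg 5 bearing: y=sinΔλ·cosφ2=-0.13009980, x=cosφ1·sinφ2-sinφ1·cosφ2·cosΔλ=0.62009652; θ=atan2(y, x)=-11.8491° <0 so +360° → 348.1509° ≈ 348.2°

Leg 1: dist=15987.0 km, bearing=123.4°
Leg 2: dist=9263.7 km, bearing=330.5°
Leg 3: dist=16667.1 km, bearing=53.1°
Leg 4: dist=12298.2 km, bearing=278.9°
Leg 5: dist=15643.3 km, bearing=348.2°
Total: 69859.3 km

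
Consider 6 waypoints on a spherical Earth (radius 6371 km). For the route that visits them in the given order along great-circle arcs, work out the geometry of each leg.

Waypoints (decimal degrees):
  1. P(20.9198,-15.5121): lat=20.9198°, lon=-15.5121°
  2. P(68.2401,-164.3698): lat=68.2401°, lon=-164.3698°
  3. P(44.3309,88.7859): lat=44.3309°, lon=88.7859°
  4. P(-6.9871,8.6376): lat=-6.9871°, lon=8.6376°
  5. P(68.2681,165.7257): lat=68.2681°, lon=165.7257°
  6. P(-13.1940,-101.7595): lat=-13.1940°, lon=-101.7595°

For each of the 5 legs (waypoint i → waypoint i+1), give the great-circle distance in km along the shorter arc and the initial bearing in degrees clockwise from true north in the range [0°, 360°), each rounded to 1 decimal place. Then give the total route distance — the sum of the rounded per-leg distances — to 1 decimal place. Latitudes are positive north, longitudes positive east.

Leg 1: dist=9783.0 km, bearing=348.9°
Leg 2: dist=6126.7 km, bearing=303.4°
Leg 3: dist=9775.1 km, bearing=258.1°
Leg 4: dist=12992.1 km, bearing=9.3°
Leg 5: dist=11472.0 km, bearing=92.6°
Total: 50148.9 km

Leg 1: φ1=0.3651194, φ2=1.1910144, Δφ=0.8258950, Δλ=-2.5980570 rad; a=sin²(Δφ/2)+cosφ1·cosφ2·sin²(Δλ/2)=0.4823789653; c=2·atan2(√a, √(1-a))=1.535546958; dist=6371·c=9782.970 ≈ 9783.0 km; running total=9783.0 km
Leg 1 bearing: y=sinΔλ·cosφ2=-0.19172246, x=cosφ1·sinφ2-sinφ1·cosφ2·cosΔλ=0.98081624; θ=atan2(y, x)=-11.0603° <0 so +360° → 348.9397° ≈ 348.9°
Leg 2: φ1=1.1910144, φ2=0.7737202, Δφ=-0.4172943, Δλ=4.4184005 rad; a=sin²(Δφ/2)+cosφ1·cosφ2·sin²(Δλ/2)=0.2139166988; c=2·atan2(√a, √(1-a))=0.961651143; dist=6371·c=6126.679 ≈ 6126.7 km; running total=15909.7 km
Leg 2 bearing: y=sinΔλ·cosφ2=-0.68462587, x=cosφ1·sinφ2-sinφ1·cosφ2·cosΔλ=0.45156705; θ=atan2(y, x)=-56.5919° <0 so +360° → 303.4081° ≈ 303.4°
Leg 3: φ1=0.7737202, φ2=-0.1219479, Δφ=-0.8956681, Δλ=-1.3988517 rad; a=sin²(Δφ/2)+cosφ1·cosφ2·sin²(Δλ/2)=0.4817628173; c=2·atan2(√a, √(1-a))=1.534313869; dist=6371·c=9775.114 ≈ 9775.1 km; running total=25684.8 km
Leg 3 bearing: y=sinΔλ·cosφ2=-0.97793699, x=cosφ1·sinφ2-sinφ1·cosφ2·cosΔλ=-0.20569120; θ=atan2(y, x)=-101.8780° <0 so +360° → 258.1220° ≈ 258.1°
Leg 4: φ1=-0.1219479, φ2=1.1915031, Δφ=1.3134510, Δλ=2.7417046 rad; a=sin²(Δφ/2)+cosφ1·cosφ2·sin²(Δλ/2)=0.7257595734; c=2·atan2(√a, √(1-a))=2.039263514; dist=6371·c=12992.148 ≈ 12992.1 km; running total=38676.9 km
Leg 4 bearing: y=sinΔλ·cosφ2=0.14414943, x=cosφ1·sinφ2-sinφ1·cosφ2·cosΔλ=0.88054040; θ=atan2(y, x)=9.2972° ≈ 9.3°
Leg 5: φ1=1.1915031, φ2=-0.2302787, Δφ=-1.4217819, Δλ=-4.6684974 rad; a=sin²(Δφ/2)+cosφ1·cosφ2·sin²(Δλ/2)=0.6139219334; c=2·atan2(√a, √(1-a))=1.800659057; dist=6371·c=11471.999 ≈ 11472.0 km; running total=50148.9 km
Leg 5 bearing: y=sinΔλ·cosφ2=0.97266515, x=cosφ1·sinφ2-sinφ1·cosφ2·cosΔλ=-0.04482935; θ=atan2(y, x)=92.6388° ≈ 92.6°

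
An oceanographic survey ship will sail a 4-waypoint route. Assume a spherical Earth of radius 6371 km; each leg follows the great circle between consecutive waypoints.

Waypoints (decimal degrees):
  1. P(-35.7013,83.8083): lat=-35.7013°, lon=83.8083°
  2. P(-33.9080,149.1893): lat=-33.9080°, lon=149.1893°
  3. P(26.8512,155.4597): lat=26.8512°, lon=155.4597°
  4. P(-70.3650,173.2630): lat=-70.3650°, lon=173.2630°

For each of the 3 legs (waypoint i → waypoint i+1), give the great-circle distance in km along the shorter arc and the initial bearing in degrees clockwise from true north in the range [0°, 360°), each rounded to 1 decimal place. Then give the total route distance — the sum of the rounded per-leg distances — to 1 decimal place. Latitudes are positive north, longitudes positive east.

Leg 1: φ1=-0.6231052, φ2=-0.5918062, Δφ=0.0312990, Δλ=1.1411137 rad; a=sin²(Δφ/2)+cosφ1·cosφ2·sin²(Δλ/2)=0.1968464669; c=2·atan2(√a, √(1-a))=0.919387856; dist=6371·c=5857.420 ≈ 5857.4 km; running total=5857.4 km
Leg 1 bearing: y=sinΔλ·cosφ2=0.75449172, x=cosφ1·sinφ2-sinφ1·cosφ2·cosΔλ=-0.25126478; θ=atan2(y, x)=108.4191° ≈ 108.4°
Leg 2: φ1=-0.5918062, φ2=0.4686418, Δφ=1.0604481, Δλ=0.1094391 rad; a=sin²(Δφ/2)+cosφ1·cosφ2·sin²(Δλ/2)=0.2579743059; c=2·atan2(√a, √(1-a))=1.065517563; dist=6371·c=6788.412 ≈ 6788.4 km; running total=12645.8 km
Leg 2 bearing: y=sinΔλ·cosφ2=0.09744489, x=cosφ1·sinφ2-sinφ1·cosφ2·cosΔλ=0.86959689; θ=atan2(y, x)=6.3938° ≈ 6.4°
Leg 3: φ1=0.4686418, φ2=-1.2281009, Δφ=-1.6967428, Δλ=0.3107262 rad; a=sin²(Δφ/2)+cosφ1·cosφ2·sin²(Δλ/2)=0.5699852526; c=2·atan2(√a, √(1-a))=1.711227953; dist=6371·c=10902.233 ≈ 10902.2 km; running total=23548.0 km
Leg 3 bearing: y=sinΔλ·cosφ2=0.10274030, x=cosφ1·sinφ2-sinφ1·cosφ2·cosΔλ=-0.98481099; θ=atan2(y, x)=174.0442° ≈ 174.0°

Leg 1: dist=5857.4 km, bearing=108.4°
Leg 2: dist=6788.4 km, bearing=6.4°
Leg 3: dist=10902.2 km, bearing=174.0°
Total: 23548.0 km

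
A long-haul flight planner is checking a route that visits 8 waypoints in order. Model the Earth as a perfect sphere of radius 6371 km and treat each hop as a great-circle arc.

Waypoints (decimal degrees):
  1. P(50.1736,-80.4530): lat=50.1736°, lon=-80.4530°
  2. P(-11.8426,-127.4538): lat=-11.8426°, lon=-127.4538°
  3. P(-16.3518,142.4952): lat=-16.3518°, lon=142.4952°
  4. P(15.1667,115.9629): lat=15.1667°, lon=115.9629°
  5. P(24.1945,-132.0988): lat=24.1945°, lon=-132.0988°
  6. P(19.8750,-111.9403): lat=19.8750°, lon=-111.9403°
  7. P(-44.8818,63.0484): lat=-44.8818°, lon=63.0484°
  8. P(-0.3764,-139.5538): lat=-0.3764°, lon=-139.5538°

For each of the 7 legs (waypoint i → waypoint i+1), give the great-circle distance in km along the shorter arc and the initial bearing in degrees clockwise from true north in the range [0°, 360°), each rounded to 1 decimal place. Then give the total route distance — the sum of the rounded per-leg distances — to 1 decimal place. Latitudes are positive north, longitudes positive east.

Leg 1: dist=8266.5 km, bearing=228.0°
Leg 2: dist=9644.6 km, bearing=254.0°
Leg 3: dist=4556.8 km, bearing=318.9°
Leg 4: dist=11431.8 km, bearing=60.2°
Leg 5: dist=2130.4 km, bearing=99.1°
Leg 6: dist=17196.3 km, bearing=171.7°
Leg 7: dist=14511.3 km, bearing=149.6°
Total: 67737.7 km

Leg 1: φ1=0.8756945, φ2=-0.2066924, Δφ=-1.0823869, Δλ=-0.8203187 rad; a=sin²(Δφ/2)+cosφ1·cosφ2·sin²(Δλ/2)=0.3650589604; c=2·atan2(√a, √(1-a))=1.297525762; dist=6371·c=8266.537 ≈ 8266.5 km; running total=8266.5 km
Leg 1 bearing: y=sinΔλ·cosφ2=-0.71579621, x=cosφ1·sinφ2-sinφ1·cosφ2·cosΔλ=-0.64404926; θ=atan2(y, x)=-131.9798° <0 so +360° → 228.0202° ≈ 228.0°
Leg 2: φ1=-0.2066924, φ2=-0.2853927, Δφ=-0.0787004, Δλ=4.7114989 rad; a=sin²(Δφ/2)+cosφ1·cosφ2·sin²(Δλ/2)=0.4715291948; c=2·atan2(√a, √(1-a))=1.513823901; dist=6371·c=9644.572 ≈ 9644.6 km; running total=17911.1 km
Leg 2 bearing: y=sinΔλ·cosφ2=-0.95955077, x=cosφ1·sinφ2-sinφ1·cosφ2·cosΔλ=-0.27571718; θ=atan2(y, x)=-106.0315° <0 so +360° → 253.9685° ≈ 254.0°
Leg 3: φ1=-0.2853927, φ2=0.2647089, Δφ=0.5501016, Δλ=-0.4630760 rad; a=sin²(Δφ/2)+cosφ1·cosφ2·sin²(Δλ/2)=0.1225329933; c=2·atan2(√a, √(1-a))=0.715242833; dist=6371·c=4556.812 ≈ 4556.8 km; running total=22467.9 km
Leg 3 bearing: y=sinΔλ·cosφ2=-0.43114304, x=cosφ1·sinφ2-sinφ1·cosφ2·cosΔλ=0.49415616; θ=atan2(y, x)=-41.1042° <0 so +360° → 318.8958° ≈ 318.9°
Leg 4: φ1=0.2647089, φ2=0.4222737, Δφ=0.1575648, Δλ=-4.3294934 rad; a=sin²(Δφ/2)+cosφ1·cosφ2·sin²(Δλ/2)=0.6108476499; c=2·atan2(√a, √(1-a))=1.794349017; dist=6371·c=11431.798 ≈ 11431.8 km; running total=33899.7 km
Leg 4 bearing: y=sinΔλ·cosφ2=0.84610700, x=cosφ1·sinφ2-sinφ1·cosφ2·cosΔλ=0.48472068; θ=atan2(y, x)=60.1923° ≈ 60.2°
Leg 5: φ1=0.4222737, φ2=0.3468842, Δφ=-0.0753895, Δλ=0.3518322 rad; a=sin²(Δφ/2)+cosφ1·cosφ2·sin²(Δλ/2)=0.0276942607; c=2·atan2(√a, √(1-a))=0.334387576; dist=6371·c=2130.383 ≈ 2130.4 km; running total=36030.1 km
Leg 5 bearing: y=sinΔλ·cosφ2=0.32409169, x=cosφ1·sinφ2-sinφ1·cosφ2·cosΔλ=-0.05170812; θ=atan2(y, x)=99.0650° ≈ 99.1°
Leg 6: φ1=0.3468842, φ2=-0.7833352, Δφ=-1.1302194, Δλ=3.0541290 rad; a=sin²(Δφ/2)+cosφ1·cosφ2·sin²(Δλ/2)=0.9518552286; c=2·atan2(√a, √(1-a))=2.699154472; dist=6371·c=17196.313 ≈ 17196.3 km; running total=53226.4 km
Leg 6 bearing: y=sinΔλ·cosφ2=0.06189464, x=cosφ1·sinφ2-sinφ1·cosφ2·cosΔλ=-0.42364663; θ=atan2(y, x)=171.6879° ≈ 171.7°
Leg 7: φ1=-0.7833352, φ2=-0.0065694, Δφ=0.7767658, Δλ=-3.5360755 rad; a=sin²(Δφ/2)+cosφ1·cosφ2·sin²(Δλ/2)=0.8247466593; c=2·atan2(√a, √(1-a))=2.277714210; dist=6371·c=14511.317 ≈ 14511.3 km; running total=67737.7 km
Leg 7 bearing: y=sinΔλ·cosφ2=0.38432248, x=cosφ1·sinφ2-sinφ1·cosφ2·cosΔλ=-0.65609044; θ=atan2(y, x)=149.6392° ≈ 149.6°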